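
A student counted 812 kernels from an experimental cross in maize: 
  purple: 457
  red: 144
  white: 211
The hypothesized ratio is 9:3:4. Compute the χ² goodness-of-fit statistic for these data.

0.762

Under the 9:3:4 hypothesis (Σ ratio = 16, N = 812):
  purple: 812 × 9/16 = 456.75
  red: 812 × 3/16 = 152.25
  white: 812 × 4/16 = 203
χ² = Σ (O − E)² / E
  purple: (457 − 456.75)² / 456.75 = 0.0001
  red: (144 − 152.25)² / 152.25 = 0.4470
  white: (211 − 203)² / 203 = 0.3153
χ² = 0.0001 + 0.4470 + 0.3153 = 0.7624 ≈ 0.762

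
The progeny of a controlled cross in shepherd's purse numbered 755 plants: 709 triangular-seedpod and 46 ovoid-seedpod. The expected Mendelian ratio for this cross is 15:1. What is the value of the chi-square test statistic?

Expected counts for N = 755 under a 15:1 ratio (total parts = 16):
  triangular-seedpod: 755 × 15/16 = 707.8125
  ovoid-seedpod: 755 × 1/16 = 47.1875
χ² = Σ (O − E)² / E
  triangular-seedpod: (709 − 707.8125)² / 707.8125 = 0.0020
  ovoid-seedpod: (46 − 47.1875)² / 47.1875 = 0.0299
χ² = 0.0020 + 0.0299 = 0.0319 ≈ 0.032

0.032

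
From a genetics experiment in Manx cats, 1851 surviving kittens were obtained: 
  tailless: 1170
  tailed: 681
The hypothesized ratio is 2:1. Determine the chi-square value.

9.958

Under the 2:1 hypothesis (Σ ratio = 3, N = 1851):
  tailless: 1851 × 2/3 = 1234
  tailed: 1851 × 1/3 = 617
χ² = Σ (O − E)² / E
  tailless: (1170 − 1234)² / 1234 = 3.3193
  tailed: (681 − 617)² / 617 = 6.6386
χ² = 3.3193 + 6.6386 = 9.9579 ≈ 9.958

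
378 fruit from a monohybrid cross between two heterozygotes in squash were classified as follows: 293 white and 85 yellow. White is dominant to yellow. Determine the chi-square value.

For a monohybrid cross between heterozygotes with complete dominance, the expected phenotypic ratio is 3:1.
Under the 3:1 hypothesis (Σ ratio = 4, N = 378):
  white: 378 × 3/4 = 283.5
  yellow: 378 × 1/4 = 94.5
χ² = Σ (O − E)² / E
  white: (293 − 283.5)² / 283.5 = 0.3183
  yellow: (85 − 94.5)² / 94.5 = 0.9550
χ² = 0.3183 + 0.9550 = 1.2733 ≈ 1.273

1.273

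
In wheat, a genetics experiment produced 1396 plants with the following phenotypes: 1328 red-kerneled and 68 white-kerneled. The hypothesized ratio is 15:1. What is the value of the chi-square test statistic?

4.530

Total ratio parts = 16. Expected numbers out of 1396:
  red-kerneled: 1396 × 15/16 = 1308.75
  white-kerneled: 1396 × 1/16 = 87.25
χ² = Σ (O − E)² / E
  red-kerneled: (1328 − 1308.75)² / 1308.75 = 0.2831
  white-kerneled: (68 − 87.25)² / 87.25 = 4.2471
χ² = 0.2831 + 4.2471 = 4.5302 ≈ 4.530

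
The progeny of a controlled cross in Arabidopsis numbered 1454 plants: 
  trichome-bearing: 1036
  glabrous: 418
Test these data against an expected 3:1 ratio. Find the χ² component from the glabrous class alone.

Under the 3:1 hypothesis (Σ ratio = 4, N = 1454):
  trichome-bearing: 1454 × 3/4 = 1090.5
  glabrous: 1454 × 1/4 = 363.5
Contribution of glabrous: (418 − 363.5)² / 363.5 = 8.1713

8.171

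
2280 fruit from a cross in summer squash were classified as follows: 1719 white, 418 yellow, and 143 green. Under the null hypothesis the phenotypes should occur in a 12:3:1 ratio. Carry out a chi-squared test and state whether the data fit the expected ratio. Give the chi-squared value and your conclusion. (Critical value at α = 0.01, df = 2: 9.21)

Under the 12:3:1 hypothesis (Σ ratio = 16, N = 2280):
  white: 2280 × 12/16 = 1710
  yellow: 2280 × 3/16 = 427.5
  green: 2280 × 1/16 = 142.5
χ² = Σ (O − E)² / E
  white: (1719 − 1710)² / 1710 = 0.0474
  yellow: (418 − 427.5)² / 427.5 = 0.2111
  green: (143 − 142.5)² / 142.5 = 0.0018
χ² = 0.0474 + 0.2111 + 0.0018 = 0.2603 ≈ 0.260
Degrees of freedom = 3 − 1 = 2; critical value at α = 0.01 is 9.21.
Since 0.260 < 9.21, we fail to reject the null hypothesis — the data are consistent with the 12:3:1 ratio.

0.260; consistent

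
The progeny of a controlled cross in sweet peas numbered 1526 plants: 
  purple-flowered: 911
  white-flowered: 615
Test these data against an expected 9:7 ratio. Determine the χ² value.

7.374

The 9:7 ratio has 16 parts, so with N = 1526 the expected counts are:
  purple-flowered: 1526 × 9/16 = 858.375
  white-flowered: 1526 × 7/16 = 667.625
χ² = Σ (O − E)² / E
  purple-flowered: (911 − 858.375)² / 858.375 = 3.2263
  white-flowered: (615 − 667.625)² / 667.625 = 4.1481
χ² = 3.2263 + 4.1481 = 7.3744 ≈ 7.374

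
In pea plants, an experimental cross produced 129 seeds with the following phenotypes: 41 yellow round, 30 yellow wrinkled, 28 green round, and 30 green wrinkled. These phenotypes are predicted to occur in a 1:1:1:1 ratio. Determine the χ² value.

Expected counts for N = 129 under a 1:1:1:1 ratio (total parts = 4):
  yellow round: 129 × 1/4 = 32.25
  yellow wrinkled: 129 × 1/4 = 32.25
  green round: 129 × 1/4 = 32.25
  green wrinkled: 129 × 1/4 = 32.25
χ² = Σ (O − E)² / E
  yellow round: (41 − 32.25)² / 32.25 = 2.3740
  yellow wrinkled: (30 − 32.25)² / 32.25 = 0.1570
  green round: (28 − 32.25)² / 32.25 = 0.5601
  green wrinkled: (30 − 32.25)² / 32.25 = 0.1570
χ² = 2.3740 + 0.1570 + 0.5601 + 0.1570 = 3.2481 ≈ 3.248

3.248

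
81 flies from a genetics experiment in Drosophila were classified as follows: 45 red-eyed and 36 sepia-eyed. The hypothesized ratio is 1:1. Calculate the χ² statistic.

1.000

Expected counts for N = 81 under a 1:1 ratio (total parts = 2):
  red-eyed: 81 × 1/2 = 40.5
  sepia-eyed: 81 × 1/2 = 40.5
χ² = Σ (O − E)² / E
  red-eyed: (45 − 40.5)² / 40.5 = 0.5000
  sepia-eyed: (36 − 40.5)² / 40.5 = 0.5000
χ² = 0.5000 + 0.5000 = 1.000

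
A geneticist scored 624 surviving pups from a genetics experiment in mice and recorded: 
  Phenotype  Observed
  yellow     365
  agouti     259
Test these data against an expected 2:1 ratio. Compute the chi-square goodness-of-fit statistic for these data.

Under the 2:1 hypothesis (Σ ratio = 3, N = 624):
  yellow: 624 × 2/3 = 416
  agouti: 624 × 1/3 = 208
χ² = Σ (O − E)² / E
  yellow: (365 − 416)² / 416 = 6.2524
  agouti: (259 − 208)² / 208 = 12.5048
χ² = 6.2524 + 12.5048 = 18.7572 ≈ 18.757

18.757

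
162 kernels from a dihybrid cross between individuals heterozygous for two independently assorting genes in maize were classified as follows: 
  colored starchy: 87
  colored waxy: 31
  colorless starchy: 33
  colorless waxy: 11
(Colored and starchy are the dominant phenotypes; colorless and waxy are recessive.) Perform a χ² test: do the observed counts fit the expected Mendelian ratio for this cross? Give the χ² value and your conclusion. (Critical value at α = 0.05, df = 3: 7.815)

A dihybrid F₂ with independent assortment and complete dominance at both loci gives a 9:3:3:1 phenotypic ratio.
Total ratio parts = 16. Expected numbers out of 162:
  colored starchy: 162 × 9/16 = 91.125
  colored waxy: 162 × 3/16 = 30.375
  colorless starchy: 162 × 3/16 = 30.375
  colorless waxy: 162 × 1/16 = 10.125
χ² = Σ (O − E)² / E
  colored starchy: (87 − 91.125)² / 91.125 = 0.1867
  colored waxy: (31 − 30.375)² / 30.375 = 0.0129
  colorless starchy: (33 − 30.375)² / 30.375 = 0.2269
  colorless waxy: (11 − 10.125)² / 10.125 = 0.0756
χ² = 0.1867 + 0.0129 + 0.2269 + 0.0756 = 0.5021 ≈ 0.502
Degrees of freedom = 4 − 1 = 3; critical value at α = 0.05 is 7.815.
Since 0.502 < 7.815, we fail to reject the null hypothesis — the data are consistent with the 9:3:3:1 ratio.

0.502; consistent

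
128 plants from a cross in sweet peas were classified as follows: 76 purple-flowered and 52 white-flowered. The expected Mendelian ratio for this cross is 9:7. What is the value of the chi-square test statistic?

Under the 9:7 hypothesis (Σ ratio = 16, N = 128):
  purple-flowered: 128 × 9/16 = 72
  white-flowered: 128 × 7/16 = 56
χ² = Σ (O − E)² / E
  purple-flowered: (76 − 72)² / 72 = 0.2222
  white-flowered: (52 − 56)² / 56 = 0.2857
χ² = 0.2222 + 0.2857 = 0.5079 ≈ 0.508

0.508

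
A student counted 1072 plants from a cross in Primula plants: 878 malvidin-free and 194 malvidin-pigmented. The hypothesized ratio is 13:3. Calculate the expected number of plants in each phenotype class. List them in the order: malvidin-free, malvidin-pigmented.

871, 201

Total ratio parts = 16. Expected numbers out of 1072:
  malvidin-free: 1072 × 13/16 = 871
  malvidin-pigmented: 1072 × 3/16 = 201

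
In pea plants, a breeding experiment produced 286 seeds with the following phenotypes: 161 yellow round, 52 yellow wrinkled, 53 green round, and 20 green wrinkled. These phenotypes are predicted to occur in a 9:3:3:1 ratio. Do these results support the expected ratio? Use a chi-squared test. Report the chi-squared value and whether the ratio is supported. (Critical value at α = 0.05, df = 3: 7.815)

Under the 9:3:3:1 hypothesis (Σ ratio = 16, N = 286):
  yellow round: 286 × 9/16 = 160.875
  yellow wrinkled: 286 × 3/16 = 53.625
  green round: 286 × 3/16 = 53.625
  green wrinkled: 286 × 1/16 = 17.875
χ² = Σ (O − E)² / E
  yellow round: (161 − 160.875)² / 160.875 = 0.0001
  yellow wrinkled: (52 − 53.625)² / 53.625 = 0.0492
  green round: (53 − 53.625)² / 53.625 = 0.0073
  green wrinkled: (20 − 17.875)² / 17.875 = 0.2526
χ² = 0.0001 + 0.0492 + 0.0073 + 0.2526 = 0.3092 ≈ 0.309
Degrees of freedom = 4 − 1 = 3; critical value at α = 0.05 is 7.815.
Since 0.309 < 7.815, we fail to reject the null hypothesis — the data are consistent with the 9:3:3:1 ratio.

0.309; consistent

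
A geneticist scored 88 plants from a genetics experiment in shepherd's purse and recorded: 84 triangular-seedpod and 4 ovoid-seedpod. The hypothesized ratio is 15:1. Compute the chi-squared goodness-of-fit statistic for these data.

Expected counts for N = 88 under a 15:1 ratio (total parts = 16):
  triangular-seedpod: 88 × 15/16 = 82.5
  ovoid-seedpod: 88 × 1/16 = 5.5
χ² = Σ (O − E)² / E
  triangular-seedpod: (84 − 82.5)² / 82.5 = 0.0273
  ovoid-seedpod: (4 − 5.5)² / 5.5 = 0.4091
χ² = 0.0273 + 0.4091 = 0.4364 ≈ 0.436

0.436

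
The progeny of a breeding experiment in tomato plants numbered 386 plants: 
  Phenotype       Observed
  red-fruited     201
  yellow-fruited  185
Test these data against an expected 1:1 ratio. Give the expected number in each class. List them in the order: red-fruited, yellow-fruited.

Under the 1:1 hypothesis (Σ ratio = 2, N = 386):
  red-fruited: 386 × 1/2 = 193
  yellow-fruited: 386 × 1/2 = 193

193, 193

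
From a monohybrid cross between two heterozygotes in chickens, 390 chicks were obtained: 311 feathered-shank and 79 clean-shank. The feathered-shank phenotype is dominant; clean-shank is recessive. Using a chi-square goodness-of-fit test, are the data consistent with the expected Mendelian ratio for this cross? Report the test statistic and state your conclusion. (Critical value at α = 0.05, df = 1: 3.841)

For a monohybrid cross between heterozygotes with complete dominance, the expected phenotypic ratio is 3:1.
Under the 3:1 hypothesis (Σ ratio = 4, N = 390):
  feathered-shank: 390 × 3/4 = 292.5
  clean-shank: 390 × 1/4 = 97.5
χ² = Σ (O − E)² / E
  feathered-shank: (311 − 292.5)² / 292.5 = 1.1701
  clean-shank: (79 − 97.5)² / 97.5 = 3.5103
χ² = 1.1701 + 3.5103 = 4.6804 ≈ 4.680
Degrees of freedom = 2 − 1 = 1; critical value at α = 0.05 is 3.841.
Since 4.680 > 3.841, we reject the null hypothesis — the data do not fit the 3:1 ratio.

4.680; not consistent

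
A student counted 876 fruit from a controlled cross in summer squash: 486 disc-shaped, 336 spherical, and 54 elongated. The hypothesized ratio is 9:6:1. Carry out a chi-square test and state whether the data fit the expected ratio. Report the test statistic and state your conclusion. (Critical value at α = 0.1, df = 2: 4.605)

Under the 9:6:1 hypothesis (Σ ratio = 16, N = 876):
  disc-shaped: 876 × 9/16 = 492.75
  spherical: 876 × 6/16 = 328.5
  elongated: 876 × 1/16 = 54.75
χ² = Σ (O − E)² / E
  disc-shaped: (486 − 492.75)² / 492.75 = 0.0925
  spherical: (336 − 328.5)² / 328.5 = 0.1712
  elongated: (54 − 54.75)² / 54.75 = 0.0103
χ² = 0.0925 + 0.1712 + 0.0103 = 0.274
Degrees of freedom = 3 − 1 = 2; critical value at α = 0.1 is 4.605.
Since 0.274 < 4.605, we fail to reject the null hypothesis — the data are consistent with the 9:6:1 ratio.

0.274; consistent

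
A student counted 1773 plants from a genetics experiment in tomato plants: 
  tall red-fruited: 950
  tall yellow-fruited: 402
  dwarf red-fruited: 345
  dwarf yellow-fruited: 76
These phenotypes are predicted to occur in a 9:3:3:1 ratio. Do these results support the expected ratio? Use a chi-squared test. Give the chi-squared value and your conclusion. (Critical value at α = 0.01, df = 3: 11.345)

The 9:3:3:1 ratio has 16 parts, so with N = 1773 the expected counts are:
  tall red-fruited: 1773 × 9/16 = 997.3125
  tall yellow-fruited: 1773 × 3/16 = 332.4375
  dwarf red-fruited: 1773 × 3/16 = 332.4375
  dwarf yellow-fruited: 1773 × 1/16 = 110.8125
χ² = Σ (O − E)² / E
  tall red-fruited: (950 − 997.3125)² / 997.3125 = 2.2445
  tall yellow-fruited: (402 − 332.4375)² / 332.4375 = 14.5559
  dwarf red-fruited: (345 − 332.4375)² / 332.4375 = 0.4747
  dwarf yellow-fruited: (76 − 110.8125)² / 110.8125 = 10.9366
χ² = 2.2445 + 14.5559 + 0.4747 + 10.9366 = 28.2117 ≈ 28.212
Degrees of freedom = 4 − 1 = 3; critical value at α = 0.01 is 11.345.
Since 28.212 > 11.345, we reject the null hypothesis — the data do not fit the 9:3:3:1 ratio.

28.212; not consistent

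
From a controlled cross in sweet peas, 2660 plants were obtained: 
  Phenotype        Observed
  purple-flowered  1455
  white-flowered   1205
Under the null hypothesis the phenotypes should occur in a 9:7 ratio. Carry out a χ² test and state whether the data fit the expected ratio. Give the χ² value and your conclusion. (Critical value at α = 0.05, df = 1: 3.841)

The 9:7 ratio has 16 parts, so with N = 2660 the expected counts are:
  purple-flowered: 2660 × 9/16 = 1496.25
  white-flowered: 2660 × 7/16 = 1163.75
χ² = Σ (O − E)² / E
  purple-flowered: (1455 − 1496.25)² / 1496.25 = 1.1372
  white-flowered: (1205 − 1163.75)² / 1163.75 = 1.4621
χ² = 1.1372 + 1.4621 = 2.5993 ≈ 2.599
Degrees of freedom = 2 − 1 = 1; critical value at α = 0.05 is 3.841.
Since 2.599 < 3.841, we fail to reject the null hypothesis — the data are consistent with the 9:7 ratio.

2.599; consistent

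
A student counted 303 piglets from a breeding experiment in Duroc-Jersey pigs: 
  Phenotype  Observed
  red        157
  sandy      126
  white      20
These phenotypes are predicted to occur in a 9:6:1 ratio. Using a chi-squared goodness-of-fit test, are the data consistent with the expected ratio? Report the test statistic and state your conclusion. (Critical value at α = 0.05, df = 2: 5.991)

2.467; consistent

Expected counts for N = 303 under a 9:6:1 ratio (total parts = 16):
  red: 303 × 9/16 = 170.4375
  sandy: 303 × 6/16 = 113.625
  white: 303 × 1/16 = 18.9375
χ² = Σ (O − E)² / E
  red: (157 − 170.4375)² / 170.4375 = 1.0594
  sandy: (126 − 113.625)² / 113.625 = 1.3478
  white: (20 − 18.9375)² / 18.9375 = 0.0596
χ² = 1.0594 + 1.3478 + 0.0596 = 2.4668 ≈ 2.467
Degrees of freedom = 3 − 1 = 2; critical value at α = 0.05 is 5.991.
Since 2.467 < 5.991, we fail to reject the null hypothesis — the data are consistent with the 9:6:1 ratio.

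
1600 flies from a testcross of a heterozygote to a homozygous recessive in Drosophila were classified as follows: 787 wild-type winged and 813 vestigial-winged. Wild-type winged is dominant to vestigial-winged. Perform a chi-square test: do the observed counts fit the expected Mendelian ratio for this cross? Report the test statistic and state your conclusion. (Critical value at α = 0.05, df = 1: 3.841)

0.422; consistent

A testcross of a heterozygote (Aa × aa) gives a 1:1 phenotypic ratio.
Total ratio parts = 2. Expected numbers out of 1600:
  wild-type winged: 1600 × 1/2 = 800
  vestigial-winged: 1600 × 1/2 = 800
χ² = Σ (O − E)² / E
  wild-type winged: (787 − 800)² / 800 = 0.2112
  vestigial-winged: (813 − 800)² / 800 = 0.2112
χ² = 0.2112 + 0.2112 = 0.4224 ≈ 0.422
Degrees of freedom = 2 − 1 = 1; critical value at α = 0.05 is 3.841.
Since 0.422 < 3.841, we fail to reject the null hypothesis — the data are consistent with the 1:1 ratio.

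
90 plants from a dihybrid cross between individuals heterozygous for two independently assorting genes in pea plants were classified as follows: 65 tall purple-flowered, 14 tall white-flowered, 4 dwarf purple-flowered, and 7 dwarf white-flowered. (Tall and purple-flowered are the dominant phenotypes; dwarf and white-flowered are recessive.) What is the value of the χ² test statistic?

A dihybrid F₂ with independent assortment and complete dominance at both loci gives a 9:3:3:1 phenotypic ratio.
Under the 9:3:3:1 hypothesis (Σ ratio = 16, N = 90):
  tall purple-flowered: 90 × 9/16 = 50.625
  tall white-flowered: 90 × 3/16 = 16.875
  dwarf purple-flowered: 90 × 3/16 = 16.875
  dwarf white-flowered: 90 × 1/16 = 5.625
χ² = Σ (O − E)² / E
  tall purple-flowered: (65 − 50.625)² / 50.625 = 4.0818
  tall white-flowered: (14 − 16.875)² / 16.875 = 0.4898
  dwarf purple-flowered: (4 − 16.875)² / 16.875 = 9.8231
  dwarf white-flowered: (7 − 5.625)² / 5.625 = 0.3361
χ² = 4.0818 + 0.4898 + 9.8231 + 0.3361 = 14.7308 ≈ 14.731

14.731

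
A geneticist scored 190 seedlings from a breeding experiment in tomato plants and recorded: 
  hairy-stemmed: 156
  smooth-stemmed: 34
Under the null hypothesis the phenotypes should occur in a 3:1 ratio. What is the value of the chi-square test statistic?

5.116

The 3:1 ratio has 4 parts, so with N = 190 the expected counts are:
  hairy-stemmed: 190 × 3/4 = 142.5
  smooth-stemmed: 190 × 1/4 = 47.5
χ² = Σ (O − E)² / E
  hairy-stemmed: (156 − 142.5)² / 142.5 = 1.2789
  smooth-stemmed: (34 − 47.5)² / 47.5 = 3.8368
χ² = 1.2789 + 3.8368 = 5.1157 ≈ 5.116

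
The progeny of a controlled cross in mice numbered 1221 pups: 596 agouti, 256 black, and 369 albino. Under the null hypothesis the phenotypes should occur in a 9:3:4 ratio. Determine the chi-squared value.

The 9:3:4 ratio has 16 parts, so with N = 1221 the expected counts are:
  agouti: 1221 × 9/16 = 686.8125
  black: 1221 × 3/16 = 228.9375
  albino: 1221 × 4/16 = 305.25
χ² = Σ (O − E)² / E
  agouti: (596 − 686.8125)² / 686.8125 = 12.0075
  black: (256 − 228.9375)² / 228.9375 = 3.1990
  albino: (369 − 305.25)² / 305.25 = 13.3139
χ² = 12.0075 + 3.1990 + 13.3139 = 28.5204 ≈ 28.520

28.520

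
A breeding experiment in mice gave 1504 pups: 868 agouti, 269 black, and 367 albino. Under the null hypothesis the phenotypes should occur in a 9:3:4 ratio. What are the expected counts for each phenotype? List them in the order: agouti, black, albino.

Total ratio parts = 16. Expected numbers out of 1504:
  agouti: 1504 × 9/16 = 846
  black: 1504 × 3/16 = 282
  albino: 1504 × 4/16 = 376

846, 282, 376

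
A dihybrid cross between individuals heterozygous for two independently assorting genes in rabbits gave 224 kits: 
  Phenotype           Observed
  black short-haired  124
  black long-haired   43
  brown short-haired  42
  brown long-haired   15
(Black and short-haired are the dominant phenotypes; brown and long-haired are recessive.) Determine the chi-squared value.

0.127

A dihybrid F₂ with independent assortment and complete dominance at both loci gives a 9:3:3:1 phenotypic ratio.
The 9:3:3:1 ratio has 16 parts, so with N = 224 the expected counts are:
  black short-haired: 224 × 9/16 = 126
  black long-haired: 224 × 3/16 = 42
  brown short-haired: 224 × 3/16 = 42
  brown long-haired: 224 × 1/16 = 14
χ² = Σ (O − E)² / E
  black short-haired: (124 − 126)² / 126 = 0.0317
  black long-haired: (43 − 42)² / 42 = 0.0238
  brown short-haired: (42 − 42)² / 42 = 0.0000
  brown long-haired: (15 − 14)² / 14 = 0.0714
χ² = 0.0317 + 0.0238 + 0.0000 + 0.0714 = 0.1269 ≈ 0.127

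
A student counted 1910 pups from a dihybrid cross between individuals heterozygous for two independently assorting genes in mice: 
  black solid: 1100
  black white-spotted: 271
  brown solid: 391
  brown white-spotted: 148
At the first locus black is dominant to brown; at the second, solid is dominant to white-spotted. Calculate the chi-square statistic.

A dihybrid F₂ with independent assortment and complete dominance at both loci gives a 9:3:3:1 phenotypic ratio.
Under the 9:3:3:1 hypothesis (Σ ratio = 16, N = 1910):
  black solid: 1910 × 9/16 = 1074.375
  black white-spotted: 1910 × 3/16 = 358.125
  brown solid: 1910 × 3/16 = 358.125
  brown white-spotted: 1910 × 1/16 = 119.375
χ² = Σ (O − E)² / E
  black solid: (1100 − 1074.375)² / 1074.375 = 0.6112
  black white-spotted: (271 − 358.125)² / 358.125 = 21.1959
  brown solid: (391 − 358.125)² / 358.125 = 3.0178
  brown white-spotted: (148 − 119.375)² / 119.375 = 6.8640
χ² = 0.6112 + 21.1959 + 3.0178 + 6.8640 = 31.6889 ≈ 31.689

31.689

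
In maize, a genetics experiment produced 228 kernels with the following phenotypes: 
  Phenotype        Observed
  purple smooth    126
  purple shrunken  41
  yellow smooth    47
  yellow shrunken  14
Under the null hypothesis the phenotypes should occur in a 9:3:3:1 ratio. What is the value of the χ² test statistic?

The 9:3:3:1 ratio has 16 parts, so with N = 228 the expected counts are:
  purple smooth: 228 × 9/16 = 128.25
  purple shrunken: 228 × 3/16 = 42.75
  yellow smooth: 228 × 3/16 = 42.75
  yellow shrunken: 228 × 1/16 = 14.25
χ² = Σ (O − E)² / E
  purple smooth: (126 − 128.25)² / 128.25 = 0.0395
  purple shrunken: (41 − 42.75)² / 42.75 = 0.0716
  yellow smooth: (47 − 42.75)² / 42.75 = 0.4225
  yellow shrunken: (14 − 14.25)² / 14.25 = 0.0044
χ² = 0.0395 + 0.0716 + 0.4225 + 0.0044 = 0.538

0.538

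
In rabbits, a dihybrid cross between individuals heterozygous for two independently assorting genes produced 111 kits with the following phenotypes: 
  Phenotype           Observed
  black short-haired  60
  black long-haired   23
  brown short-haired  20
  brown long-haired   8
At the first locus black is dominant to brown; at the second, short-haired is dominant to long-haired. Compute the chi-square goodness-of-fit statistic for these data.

0.520

A dihybrid F₂ with independent assortment and complete dominance at both loci gives a 9:3:3:1 phenotypic ratio.
Under the 9:3:3:1 hypothesis (Σ ratio = 16, N = 111):
  black short-haired: 111 × 9/16 = 62.4375
  black long-haired: 111 × 3/16 = 20.8125
  brown short-haired: 111 × 3/16 = 20.8125
  brown long-haired: 111 × 1/16 = 6.9375
χ² = Σ (O − E)² / E
  black short-haired: (60 − 62.4375)² / 62.4375 = 0.0952
  black long-haired: (23 − 20.8125)² / 20.8125 = 0.2299
  brown short-haired: (20 − 20.8125)² / 20.8125 = 0.0317
  brown long-haired: (8 − 6.9375)² / 6.9375 = 0.1627
χ² = 0.0952 + 0.2299 + 0.0317 + 0.1627 = 0.5195 ≈ 0.520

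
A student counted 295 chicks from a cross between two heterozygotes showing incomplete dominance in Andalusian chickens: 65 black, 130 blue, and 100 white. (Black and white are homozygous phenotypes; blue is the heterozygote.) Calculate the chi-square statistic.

With incomplete dominance, a heterozygote × heterozygote cross gives a 1:2:1 phenotypic ratio.
Expected counts for N = 295 under a 1:2:1 ratio (total parts = 4):
  black: 295 × 1/4 = 73.75
  blue: 295 × 2/4 = 147.5
  white: 295 × 1/4 = 73.75
χ² = Σ (O − E)² / E
  black: (65 − 73.75)² / 73.75 = 1.0381
  blue: (130 − 147.5)² / 147.5 = 2.0763
  white: (100 − 73.75)² / 73.75 = 9.3432
χ² = 1.0381 + 2.0763 + 9.3432 = 12.4576 ≈ 12.458

12.458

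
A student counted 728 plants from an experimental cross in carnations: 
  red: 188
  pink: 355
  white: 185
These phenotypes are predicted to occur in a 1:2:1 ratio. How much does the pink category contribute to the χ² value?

Expected counts for N = 728 under a 1:2:1 ratio (total parts = 4):
  red: 728 × 1/4 = 182
  pink: 728 × 2/4 = 364
  white: 728 × 1/4 = 182
Contribution of pink: (355 − 364)² / 364 = 0.2225

0.223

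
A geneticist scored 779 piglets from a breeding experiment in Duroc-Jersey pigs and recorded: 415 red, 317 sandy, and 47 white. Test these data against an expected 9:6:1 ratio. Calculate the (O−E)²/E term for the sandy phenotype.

Under the 9:6:1 hypothesis (Σ ratio = 16, N = 779):
  red: 779 × 9/16 = 438.1875
  sandy: 779 × 6/16 = 292.125
  white: 779 × 1/16 = 48.6875
Contribution of sandy: (317 − 292.125)² / 292.125 = 2.1182

2.118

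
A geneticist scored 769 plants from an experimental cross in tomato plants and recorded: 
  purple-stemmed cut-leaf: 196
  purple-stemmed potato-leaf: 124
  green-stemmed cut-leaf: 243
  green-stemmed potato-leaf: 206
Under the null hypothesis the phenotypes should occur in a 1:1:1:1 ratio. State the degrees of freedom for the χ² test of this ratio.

3

A goodness-of-fit test with 4 phenotype classes has df = 4 − 1 = 3.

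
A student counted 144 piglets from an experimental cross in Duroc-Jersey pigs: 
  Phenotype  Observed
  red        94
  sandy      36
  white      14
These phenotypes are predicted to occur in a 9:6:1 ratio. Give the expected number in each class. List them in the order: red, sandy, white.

Total ratio parts = 16. Expected numbers out of 144:
  red: 144 × 9/16 = 81
  sandy: 144 × 6/16 = 54
  white: 144 × 1/16 = 9

81, 54, 9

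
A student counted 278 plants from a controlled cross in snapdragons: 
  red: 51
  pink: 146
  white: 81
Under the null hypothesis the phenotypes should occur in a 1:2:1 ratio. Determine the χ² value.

Under the 1:2:1 hypothesis (Σ ratio = 4, N = 278):
  red: 278 × 1/4 = 69.5
  pink: 278 × 2/4 = 139
  white: 278 × 1/4 = 69.5
χ² = Σ (O − E)² / E
  red: (51 − 69.5)² / 69.5 = 4.9245
  pink: (146 − 139)² / 139 = 0.3525
  white: (81 − 69.5)² / 69.5 = 1.9029
χ² = 4.9245 + 0.3525 + 1.9029 = 7.1799 ≈ 7.180

7.180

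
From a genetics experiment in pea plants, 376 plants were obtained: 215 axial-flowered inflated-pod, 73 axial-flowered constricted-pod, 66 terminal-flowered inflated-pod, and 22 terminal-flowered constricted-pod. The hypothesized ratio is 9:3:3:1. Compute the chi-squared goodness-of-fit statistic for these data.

Expected counts for N = 376 under a 9:3:3:1 ratio (total parts = 16):
  axial-flowered inflated-pod: 376 × 9/16 = 211.5
  axial-flowered constricted-pod: 376 × 3/16 = 70.5
  terminal-flowered inflated-pod: 376 × 3/16 = 70.5
  terminal-flowered constricted-pod: 376 × 1/16 = 23.5
χ² = Σ (O − E)² / E
  axial-flowered inflated-pod: (215 − 211.5)² / 211.5 = 0.0579
  axial-flowered constricted-pod: (73 − 70.5)² / 70.5 = 0.0887
  terminal-flowered inflated-pod: (66 − 70.5)² / 70.5 = 0.2872
  terminal-flowered constricted-pod: (22 − 23.5)² / 23.5 = 0.0957
χ² = 0.0579 + 0.0887 + 0.2872 + 0.0957 = 0.5295 ≈ 0.530

0.530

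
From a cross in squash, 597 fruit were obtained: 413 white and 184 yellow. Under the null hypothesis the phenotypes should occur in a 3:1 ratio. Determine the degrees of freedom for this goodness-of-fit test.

A goodness-of-fit test with 2 phenotype classes has df = 2 − 1 = 1.

1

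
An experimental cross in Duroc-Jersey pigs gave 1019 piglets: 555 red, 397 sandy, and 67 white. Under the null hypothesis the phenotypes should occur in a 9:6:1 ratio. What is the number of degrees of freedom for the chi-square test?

A goodness-of-fit test with 3 phenotype classes has df = 3 − 1 = 2.

2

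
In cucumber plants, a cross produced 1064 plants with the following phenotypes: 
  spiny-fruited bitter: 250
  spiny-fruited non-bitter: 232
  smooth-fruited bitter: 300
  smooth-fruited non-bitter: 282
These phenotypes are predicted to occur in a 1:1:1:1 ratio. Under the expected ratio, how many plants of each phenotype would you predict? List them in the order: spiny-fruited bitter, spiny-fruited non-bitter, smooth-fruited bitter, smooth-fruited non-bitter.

266, 266, 266, 266

Under the 1:1:1:1 hypothesis (Σ ratio = 4, N = 1064):
  spiny-fruited bitter: 1064 × 1/4 = 266
  spiny-fruited non-bitter: 1064 × 1/4 = 266
  smooth-fruited bitter: 1064 × 1/4 = 266
  smooth-fruited non-bitter: 1064 × 1/4 = 266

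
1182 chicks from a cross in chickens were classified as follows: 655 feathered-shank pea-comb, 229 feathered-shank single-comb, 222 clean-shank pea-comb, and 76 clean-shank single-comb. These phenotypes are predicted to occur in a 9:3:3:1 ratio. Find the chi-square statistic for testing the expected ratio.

0.454

Total ratio parts = 16. Expected numbers out of 1182:
  feathered-shank pea-comb: 1182 × 9/16 = 664.875
  feathered-shank single-comb: 1182 × 3/16 = 221.625
  clean-shank pea-comb: 1182 × 3/16 = 221.625
  clean-shank single-comb: 1182 × 1/16 = 73.875
χ² = Σ (O − E)² / E
  feathered-shank pea-comb: (655 − 664.875)² / 664.875 = 0.1467
  feathered-shank single-comb: (229 − 221.625)² / 221.625 = 0.2454
  clean-shank pea-comb: (222 − 221.625)² / 221.625 = 0.0006
  clean-shank single-comb: (76 − 73.875)² / 73.875 = 0.0611
χ² = 0.1467 + 0.2454 + 0.0006 + 0.0611 = 0.4538 ≈ 0.454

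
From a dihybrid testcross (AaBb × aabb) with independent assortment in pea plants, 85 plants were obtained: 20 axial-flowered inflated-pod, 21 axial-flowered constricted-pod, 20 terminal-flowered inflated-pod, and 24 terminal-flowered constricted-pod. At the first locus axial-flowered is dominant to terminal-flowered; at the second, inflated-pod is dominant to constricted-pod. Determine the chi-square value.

A dihybrid testcross with independent assortment gives a 1:1:1:1 ratio.
Under the 1:1:1:1 hypothesis (Σ ratio = 4, N = 85):
  axial-flowered inflated-pod: 85 × 1/4 = 21.25
  axial-flowered constricted-pod: 85 × 1/4 = 21.25
  terminal-flowered inflated-pod: 85 × 1/4 = 21.25
  terminal-flowered constricted-pod: 85 × 1/4 = 21.25
χ² = Σ (O − E)² / E
  axial-flowered inflated-pod: (20 − 21.25)² / 21.25 = 0.0735
  axial-flowered constricted-pod: (21 − 21.25)² / 21.25 = 0.0029
  terminal-flowered inflated-pod: (20 − 21.25)² / 21.25 = 0.0735
  terminal-flowered constricted-pod: (24 − 21.25)² / 21.25 = 0.3559
χ² = 0.0735 + 0.0029 + 0.0735 + 0.3559 = 0.5058 ≈ 0.506

0.506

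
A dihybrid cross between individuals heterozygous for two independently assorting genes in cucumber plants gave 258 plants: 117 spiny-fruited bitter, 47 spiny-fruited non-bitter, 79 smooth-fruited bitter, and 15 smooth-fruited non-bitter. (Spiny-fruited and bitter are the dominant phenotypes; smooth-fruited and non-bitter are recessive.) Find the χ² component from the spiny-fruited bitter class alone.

5.451

A dihybrid F₂ with independent assortment and complete dominance at both loci gives a 9:3:3:1 phenotypic ratio.
Expected counts for N = 258 under a 9:3:3:1 ratio (total parts = 16):
  spiny-fruited bitter: 258 × 9/16 = 145.125
  spiny-fruited non-bitter: 258 × 3/16 = 48.375
  smooth-fruited bitter: 258 × 3/16 = 48.375
  smooth-fruited non-bitter: 258 × 1/16 = 16.125
Contribution of spiny-fruited bitter: (117 − 145.125)² / 145.125 = 5.4506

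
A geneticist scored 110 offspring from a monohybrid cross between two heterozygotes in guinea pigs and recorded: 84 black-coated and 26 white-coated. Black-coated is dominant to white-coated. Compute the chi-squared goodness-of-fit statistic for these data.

0.109

For a monohybrid cross between heterozygotes with complete dominance, the expected phenotypic ratio is 3:1.
Under the 3:1 hypothesis (Σ ratio = 4, N = 110):
  black-coated: 110 × 3/4 = 82.5
  white-coated: 110 × 1/4 = 27.5
χ² = Σ (O − E)² / E
  black-coated: (84 − 82.5)² / 82.5 = 0.0273
  white-coated: (26 − 27.5)² / 27.5 = 0.0818
χ² = 0.0273 + 0.0818 = 0.1091 ≈ 0.109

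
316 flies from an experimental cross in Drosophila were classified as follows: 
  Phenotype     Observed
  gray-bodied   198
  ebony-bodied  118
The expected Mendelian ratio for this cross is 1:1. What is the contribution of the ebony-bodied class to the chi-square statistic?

10.127

Total ratio parts = 2. Expected numbers out of 316:
  gray-bodied: 316 × 1/2 = 158
  ebony-bodied: 316 × 1/2 = 158
Contribution of ebony-bodied: (118 − 158)² / 158 = 10.1266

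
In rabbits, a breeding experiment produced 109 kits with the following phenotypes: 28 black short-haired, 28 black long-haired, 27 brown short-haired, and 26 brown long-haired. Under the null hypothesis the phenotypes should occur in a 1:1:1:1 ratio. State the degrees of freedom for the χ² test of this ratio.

3

A goodness-of-fit test with 4 phenotype classes has df = 4 − 1 = 3.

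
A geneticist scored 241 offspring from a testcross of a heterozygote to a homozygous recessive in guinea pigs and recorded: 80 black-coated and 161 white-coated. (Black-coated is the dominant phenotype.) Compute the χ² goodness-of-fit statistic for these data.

27.224

A testcross of a heterozygote (Aa × aa) gives a 1:1 phenotypic ratio.
Total ratio parts = 2. Expected numbers out of 241:
  black-coated: 241 × 1/2 = 120.5
  white-coated: 241 × 1/2 = 120.5
χ² = Σ (O − E)² / E
  black-coated: (80 − 120.5)² / 120.5 = 13.6120
  white-coated: (161 − 120.5)² / 120.5 = 13.6120
χ² = 13.6120 + 13.6120 = 27.224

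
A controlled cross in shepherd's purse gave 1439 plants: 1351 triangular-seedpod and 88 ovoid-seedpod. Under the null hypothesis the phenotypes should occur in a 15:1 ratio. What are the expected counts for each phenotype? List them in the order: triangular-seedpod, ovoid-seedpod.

Total ratio parts = 16. Expected numbers out of 1439:
  triangular-seedpod: 1439 × 15/16 = 1349.0625
  ovoid-seedpod: 1439 × 1/16 = 89.9375

1349.0625, 89.9375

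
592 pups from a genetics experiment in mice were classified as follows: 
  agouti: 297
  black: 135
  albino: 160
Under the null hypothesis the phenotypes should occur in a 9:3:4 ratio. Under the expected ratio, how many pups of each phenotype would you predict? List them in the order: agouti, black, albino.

Total ratio parts = 16. Expected numbers out of 592:
  agouti: 592 × 9/16 = 333
  black: 592 × 3/16 = 111
  albino: 592 × 4/16 = 148

333, 111, 148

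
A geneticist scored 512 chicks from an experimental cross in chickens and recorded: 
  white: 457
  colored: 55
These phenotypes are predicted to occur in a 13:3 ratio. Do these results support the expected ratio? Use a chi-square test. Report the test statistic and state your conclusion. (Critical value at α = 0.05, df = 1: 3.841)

21.551; not consistent

The 13:3 ratio has 16 parts, so with N = 512 the expected counts are:
  white: 512 × 13/16 = 416
  colored: 512 × 3/16 = 96
χ² = Σ (O − E)² / E
  white: (457 − 416)² / 416 = 4.0409
  colored: (55 − 96)² / 96 = 17.5104
χ² = 4.0409 + 17.5104 = 21.5513 ≈ 21.551
Degrees of freedom = 2 − 1 = 1; critical value at α = 0.05 is 3.841.
Since 21.551 > 3.841, we reject the null hypothesis — the data do not fit the 13:3 ratio.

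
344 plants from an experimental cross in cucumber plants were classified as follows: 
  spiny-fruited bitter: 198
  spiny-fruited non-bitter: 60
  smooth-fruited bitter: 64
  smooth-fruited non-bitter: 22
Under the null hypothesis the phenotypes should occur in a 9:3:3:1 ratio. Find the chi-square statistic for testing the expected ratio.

0.434

Under the 9:3:3:1 hypothesis (Σ ratio = 16, N = 344):
  spiny-fruited bitter: 344 × 9/16 = 193.5
  spiny-fruited non-bitter: 344 × 3/16 = 64.5
  smooth-fruited bitter: 344 × 3/16 = 64.5
  smooth-fruited non-bitter: 344 × 1/16 = 21.5
χ² = Σ (O − E)² / E
  spiny-fruited bitter: (198 − 193.5)² / 193.5 = 0.1047
  spiny-fruited non-bitter: (60 − 64.5)² / 64.5 = 0.3140
  smooth-fruited bitter: (64 − 64.5)² / 64.5 = 0.0039
  smooth-fruited non-bitter: (22 − 21.5)² / 21.5 = 0.0116
χ² = 0.1047 + 0.3140 + 0.0039 + 0.0116 = 0.4342 ≈ 0.434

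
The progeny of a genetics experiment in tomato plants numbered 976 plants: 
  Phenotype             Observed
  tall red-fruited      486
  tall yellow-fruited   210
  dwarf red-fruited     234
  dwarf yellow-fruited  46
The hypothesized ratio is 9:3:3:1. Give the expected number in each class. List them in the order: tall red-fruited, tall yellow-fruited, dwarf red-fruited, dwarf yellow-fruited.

549, 183, 183, 61

Expected counts for N = 976 under a 9:3:3:1 ratio (total parts = 16):
  tall red-fruited: 976 × 9/16 = 549
  tall yellow-fruited: 976 × 3/16 = 183
  dwarf red-fruited: 976 × 3/16 = 183
  dwarf yellow-fruited: 976 × 1/16 = 61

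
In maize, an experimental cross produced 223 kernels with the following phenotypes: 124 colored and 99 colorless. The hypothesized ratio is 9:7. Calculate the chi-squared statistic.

0.038

Expected counts for N = 223 under a 9:7 ratio (total parts = 16):
  colored: 223 × 9/16 = 125.4375
  colorless: 223 × 7/16 = 97.5625
χ² = Σ (O − E)² / E
  colored: (124 − 125.4375)² / 125.4375 = 0.0165
  colorless: (99 − 97.5625)² / 97.5625 = 0.0212
χ² = 0.0165 + 0.0212 = 0.0377 ≈ 0.038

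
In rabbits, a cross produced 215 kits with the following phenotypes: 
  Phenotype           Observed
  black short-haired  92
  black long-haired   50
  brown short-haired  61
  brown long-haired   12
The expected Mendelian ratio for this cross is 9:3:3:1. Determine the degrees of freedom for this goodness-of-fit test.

3

A goodness-of-fit test with 4 phenotype classes has df = 4 − 1 = 3.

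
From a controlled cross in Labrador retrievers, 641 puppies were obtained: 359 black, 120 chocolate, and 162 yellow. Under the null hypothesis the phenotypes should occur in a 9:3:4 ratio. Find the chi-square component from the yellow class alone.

Total ratio parts = 16. Expected numbers out of 641:
  black: 641 × 9/16 = 360.5625
  chocolate: 641 × 3/16 = 120.1875
  yellow: 641 × 4/16 = 160.25
Contribution of yellow: (162 − 160.25)² / 160.25 = 0.0191

0.019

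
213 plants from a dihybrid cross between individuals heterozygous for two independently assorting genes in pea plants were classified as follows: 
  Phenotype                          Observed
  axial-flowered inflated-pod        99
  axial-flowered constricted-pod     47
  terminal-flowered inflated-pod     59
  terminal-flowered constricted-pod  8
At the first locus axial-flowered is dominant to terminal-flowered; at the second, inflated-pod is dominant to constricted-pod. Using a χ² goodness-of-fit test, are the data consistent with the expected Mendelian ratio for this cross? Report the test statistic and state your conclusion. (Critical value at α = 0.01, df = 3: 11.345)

16.083; not consistent

A dihybrid F₂ with independent assortment and complete dominance at both loci gives a 9:3:3:1 phenotypic ratio.
Under the 9:3:3:1 hypothesis (Σ ratio = 16, N = 213):
  axial-flowered inflated-pod: 213 × 9/16 = 119.8125
  axial-flowered constricted-pod: 213 × 3/16 = 39.9375
  terminal-flowered inflated-pod: 213 × 3/16 = 39.9375
  terminal-flowered constricted-pod: 213 × 1/16 = 13.3125
χ² = Σ (O − E)² / E
  axial-flowered inflated-pod: (99 − 119.8125)² / 119.8125 = 3.6153
  axial-flowered constricted-pod: (47 − 39.9375)² / 39.9375 = 1.2489
  terminal-flowered inflated-pod: (59 − 39.9375)² / 39.9375 = 9.0987
  terminal-flowered constricted-pod: (8 − 13.3125)² / 13.3125 = 2.1200
χ² = 3.6153 + 1.2489 + 9.0987 + 2.1200 = 16.0829 ≈ 16.083
Degrees of freedom = 4 − 1 = 3; critical value at α = 0.01 is 11.345.
Since 16.083 > 11.345, we reject the null hypothesis — the data do not fit the 9:3:3:1 ratio.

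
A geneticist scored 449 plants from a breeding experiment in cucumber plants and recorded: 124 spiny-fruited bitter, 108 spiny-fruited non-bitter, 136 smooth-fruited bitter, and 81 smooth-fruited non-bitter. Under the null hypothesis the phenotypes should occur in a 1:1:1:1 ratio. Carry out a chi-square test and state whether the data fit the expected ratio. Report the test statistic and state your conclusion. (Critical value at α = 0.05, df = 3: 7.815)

Under the 1:1:1:1 hypothesis (Σ ratio = 4, N = 449):
  spiny-fruited bitter: 449 × 1/4 = 112.25
  spiny-fruited non-bitter: 449 × 1/4 = 112.25
  smooth-fruited bitter: 449 × 1/4 = 112.25
  smooth-fruited non-bitter: 449 × 1/4 = 112.25
χ² = Σ (O − E)² / E
  spiny-fruited bitter: (124 − 112.25)² / 112.25 = 1.2300
  spiny-fruited non-bitter: (108 − 112.25)² / 112.25 = 0.1609
  smooth-fruited bitter: (136 − 112.25)² / 112.25 = 5.0251
  smooth-fruited non-bitter: (81 − 112.25)² / 112.25 = 8.6999
χ² = 1.2300 + 0.1609 + 5.0251 + 8.6999 = 15.1159 ≈ 15.116
Degrees of freedom = 4 − 1 = 3; critical value at α = 0.05 is 7.815.
Since 15.116 > 7.815, we reject the null hypothesis — the data do not fit the 1:1:1:1 ratio.

15.116; not consistent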